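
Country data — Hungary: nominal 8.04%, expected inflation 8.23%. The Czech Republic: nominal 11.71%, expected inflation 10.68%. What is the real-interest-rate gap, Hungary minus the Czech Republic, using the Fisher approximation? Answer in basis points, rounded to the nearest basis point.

-122 basis points

Hungary: 8.04% − 8.23% = -0.190%
The Czech Republic: 11.71% − 10.68% = 1.030%
Differential = -1.220% → -122 basis points.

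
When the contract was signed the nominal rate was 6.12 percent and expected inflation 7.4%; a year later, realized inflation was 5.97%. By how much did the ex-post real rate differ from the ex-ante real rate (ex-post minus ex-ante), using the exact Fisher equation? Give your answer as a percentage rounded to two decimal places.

Ex-ante: (1 + 0.0612)/(1 + 0.0740) − 1 = -1.1918%
Ex-post: (1 + 0.0612)/(1 + 0.0597) − 1 = 0.1415%
Difference (ex-post − ex-ante) = 1.3334% → 1.33%.

1.33%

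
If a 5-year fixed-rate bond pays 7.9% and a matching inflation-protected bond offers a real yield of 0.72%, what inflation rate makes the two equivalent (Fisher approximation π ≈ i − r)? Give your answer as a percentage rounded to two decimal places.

π ≈ i − r = 7.9% − 0.72% → 7.18%.

7.18%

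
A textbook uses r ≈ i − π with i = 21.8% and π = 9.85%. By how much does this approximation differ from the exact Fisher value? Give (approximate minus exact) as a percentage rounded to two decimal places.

1.07%

Approximate: r ≈ 21.800% − 9.850% = 11.9500%
Exact: (1 + 0.2180)/(1 + 0.0985) − 1 = 10.8785%
Error = 11.9500% − 10.8785% = 1.0715% → 1.07%.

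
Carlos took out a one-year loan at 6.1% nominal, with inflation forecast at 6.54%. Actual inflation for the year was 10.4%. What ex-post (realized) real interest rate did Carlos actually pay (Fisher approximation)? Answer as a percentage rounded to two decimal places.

-4.30%

Ex-post: 6.1% − 10.4% = -4.300%
So the realized real rate is -4.30%.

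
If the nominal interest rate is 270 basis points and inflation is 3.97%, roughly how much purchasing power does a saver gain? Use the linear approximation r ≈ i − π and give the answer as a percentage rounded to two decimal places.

-1.27%

r ≈ i − π = 2.7% − 3.97% = -1.27%.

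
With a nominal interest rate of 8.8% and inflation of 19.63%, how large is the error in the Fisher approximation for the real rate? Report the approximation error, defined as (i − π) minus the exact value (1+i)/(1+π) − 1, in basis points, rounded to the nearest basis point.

Approximate: r ≈ 8.800% − 19.630% = -10.8300%
Exact: (1 + 0.0880)/(1 + 0.1963) − 1 = -9.0529%
Error = -10.8300% − (-9.0529%) = -1.7771% → -178 basis points.

-178 basis points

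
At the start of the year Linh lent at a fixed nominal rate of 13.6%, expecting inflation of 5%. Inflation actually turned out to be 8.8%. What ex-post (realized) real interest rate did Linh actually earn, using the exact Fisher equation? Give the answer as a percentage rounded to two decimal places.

Ex-post: (1 + 0.1360)/(1 + 0.0880) − 1 = 4.4118%
So the realized real rate is 4.41%.

4.41%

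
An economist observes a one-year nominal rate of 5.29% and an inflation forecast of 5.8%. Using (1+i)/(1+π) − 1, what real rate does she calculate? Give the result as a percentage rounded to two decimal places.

-0.48%

By the Fisher identity, 1 + r = (1 + i)/(1 + π).
1 + r = 1.05290 / 1.05800 = 0.995180
r = 0.995180 − 1 = -0.4820%, i.e. -0.48%.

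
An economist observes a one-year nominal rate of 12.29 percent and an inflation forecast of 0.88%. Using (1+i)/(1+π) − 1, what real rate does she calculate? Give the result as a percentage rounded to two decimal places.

11.31%

By the Fisher equation, 1 + r = (1 + i)/(1 + π).
1 + r = 1.12290 / 1.00880 = 1.113105
r = 1.113105 − 1 = 11.3105%, i.e. 11.31%.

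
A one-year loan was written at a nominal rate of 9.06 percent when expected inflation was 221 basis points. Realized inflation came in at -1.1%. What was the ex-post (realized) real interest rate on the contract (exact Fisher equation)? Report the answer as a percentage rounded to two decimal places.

Ex-post: (1 + 0.0906)/(1 − 0.0110) − 1 = 10.2730%
So the realized real rate is 10.27%.

10.27%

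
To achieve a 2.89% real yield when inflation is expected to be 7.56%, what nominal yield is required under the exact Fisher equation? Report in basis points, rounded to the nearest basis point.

(1 + i) = (1 + r)(1 + π) = 1.02890 × 1.07560 = 1.10668484
i = 1.10668484 − 1, so the required nominal rate is 1067 basis points.

1067 basis points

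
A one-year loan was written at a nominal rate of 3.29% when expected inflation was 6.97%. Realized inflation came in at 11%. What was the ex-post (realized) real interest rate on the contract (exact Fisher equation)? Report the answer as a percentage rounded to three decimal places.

-6.946%

Ex-post: (1 + 0.0329)/(1 + 0.1100) − 1 = -6.9459%
So the realized real rate is -6.946%.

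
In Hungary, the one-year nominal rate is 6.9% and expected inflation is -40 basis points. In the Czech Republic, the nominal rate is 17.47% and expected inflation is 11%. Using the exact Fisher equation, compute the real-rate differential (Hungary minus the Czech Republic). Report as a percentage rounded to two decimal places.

Hungary: (1 + 0.0690)/(1 − 0.0040) − 1 = 7.3293%
The Czech Republic: (1 + 0.1747)/(1 + 0.1100) − 1 = 5.8288%
Differential = 7.3293% − 5.8288% = 1.5005% → 1.50%.

1.50%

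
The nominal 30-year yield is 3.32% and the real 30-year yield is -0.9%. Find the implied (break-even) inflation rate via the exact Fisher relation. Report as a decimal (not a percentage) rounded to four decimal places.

0.0426

(1 + π) = (1 + i)/(1 + r) = 1.03320 / 0.99100 = 1.042583
Break-even inflation = 1.042583 − 1 → 0.0426.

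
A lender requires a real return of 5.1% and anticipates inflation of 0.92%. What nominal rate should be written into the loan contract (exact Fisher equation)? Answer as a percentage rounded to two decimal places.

(1 + i) = (1 + r)(1 + π) = 1.05100 × 1.00920 = 1.0606692
i = 1.0606692 − 1, so the required nominal rate is 6.07%.

6.07%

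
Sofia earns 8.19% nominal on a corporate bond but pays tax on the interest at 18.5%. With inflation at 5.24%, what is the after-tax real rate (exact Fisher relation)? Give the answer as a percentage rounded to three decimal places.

1.363%

After-tax nominal return = 8.19% × (1 − 0.185) = 6.67485%.
1 + r = 1.0667485 / 1.05240 = 1.013634
After-tax real rate = 1.013634 − 1 → 1.363%.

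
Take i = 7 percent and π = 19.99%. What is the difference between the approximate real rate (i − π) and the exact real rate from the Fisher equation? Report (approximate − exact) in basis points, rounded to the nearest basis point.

Approximate: r ≈ 7.000% − 19.990% = -12.9900%
Exact: (1 + 0.0700)/(1 + 0.1999) − 1 = -10.8259%
Error = -12.9900% − (-10.8259%) = -2.1641% → -216 basis points.

-216 basis points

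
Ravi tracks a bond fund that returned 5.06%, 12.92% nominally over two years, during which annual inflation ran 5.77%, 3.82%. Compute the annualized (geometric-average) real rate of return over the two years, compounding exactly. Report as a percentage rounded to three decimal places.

Compound the nominal returns: 1.0506 × 1.1292 = 1.18633752.
Compound inflation: 1.0577 × 1.0382 = 1.09810414.
Deflate: 1.18633752 / 1.09810414 = 1.08035065.
Annualized real rate = 1.08035065^(1/2) − 1 = 3.9399% → 3.940%.

3.940%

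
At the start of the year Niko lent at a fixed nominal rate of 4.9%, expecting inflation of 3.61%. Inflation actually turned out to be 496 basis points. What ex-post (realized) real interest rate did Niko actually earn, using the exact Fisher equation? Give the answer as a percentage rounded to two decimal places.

Ex-post: (1 + 0.0490)/(1 + 0.0496) − 1 = -0.0572%
So the realized real rate is -0.06%.

-0.06%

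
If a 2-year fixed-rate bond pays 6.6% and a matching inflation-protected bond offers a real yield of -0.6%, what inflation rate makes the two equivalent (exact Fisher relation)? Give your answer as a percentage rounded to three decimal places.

(1 + π) = (1 + i)/(1 + r) = 1.06600 / 0.99400 = 1.0724346
Break-even inflation = 1.0724346 − 1 → 7.243%.

7.243%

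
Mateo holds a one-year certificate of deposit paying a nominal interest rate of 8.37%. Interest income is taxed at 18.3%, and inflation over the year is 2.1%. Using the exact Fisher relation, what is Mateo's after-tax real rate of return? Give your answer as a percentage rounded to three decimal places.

4.641%

After-tax nominal return = 8.37% × (1 − 0.183) = 6.83829%.
1 + r = 1.0683829 / 1.02100 = 1.046408
After-tax real rate = 1.046408 − 1 → 4.641%.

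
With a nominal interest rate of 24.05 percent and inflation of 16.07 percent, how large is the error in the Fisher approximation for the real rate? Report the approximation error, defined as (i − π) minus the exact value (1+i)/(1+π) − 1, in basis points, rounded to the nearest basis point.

Approximate: r ≈ 24.050% − 16.070% = 7.9800%
Exact: (1 + 0.2405)/(1 + 0.1607) − 1 = 6.8752%
Error = 7.9800% − 6.8752% = 1.1048% → 110 basis points.

110 basis points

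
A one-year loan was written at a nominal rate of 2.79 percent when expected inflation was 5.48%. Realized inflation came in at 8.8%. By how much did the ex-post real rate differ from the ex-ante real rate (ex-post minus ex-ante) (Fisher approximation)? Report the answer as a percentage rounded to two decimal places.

Ex-ante: 2.79% − 5.48% = -2.690%
Ex-post: 2.79% − 8.8% = -6.010%
Difference (ex-post − ex-ante) = -3.3200% → -3.32%.

-3.32%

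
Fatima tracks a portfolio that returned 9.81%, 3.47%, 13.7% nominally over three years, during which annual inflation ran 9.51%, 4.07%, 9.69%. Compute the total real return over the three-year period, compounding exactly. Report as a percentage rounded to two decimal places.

Nominal growth factor = 1.0981 × 1.0347 × 1.1370 = 1.291864
Price-level growth factor = 1.0951 × 1.0407 × 1.0969 = 1.250105
Real growth factor = 1.291864 / 1.250105 = 1.033405
Total real return = 1.033405 − 1 → 3.34%.

3.34%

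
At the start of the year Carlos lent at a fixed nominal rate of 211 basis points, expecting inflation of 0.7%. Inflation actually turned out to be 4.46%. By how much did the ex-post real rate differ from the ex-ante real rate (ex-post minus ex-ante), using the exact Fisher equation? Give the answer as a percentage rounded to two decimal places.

Ex-ante: (1 + 0.0211)/(1 + 0.0070) − 1 = 1.4002%
Ex-post: (1 + 0.0211)/(1 + 0.0446) − 1 = -2.2497%
Difference (ex-post − ex-ante) = -3.6499% → -3.65%.

-3.65%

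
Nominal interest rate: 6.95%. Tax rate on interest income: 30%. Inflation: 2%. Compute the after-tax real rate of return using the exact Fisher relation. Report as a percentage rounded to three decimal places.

After-tax nominal return = 6.95% × (1 − 0.3) = 4.8650%.
1 + r = 1.04865 / 1.02000 = 1.028088
After-tax real rate = 1.028088 − 1 → 2.809%.

2.809%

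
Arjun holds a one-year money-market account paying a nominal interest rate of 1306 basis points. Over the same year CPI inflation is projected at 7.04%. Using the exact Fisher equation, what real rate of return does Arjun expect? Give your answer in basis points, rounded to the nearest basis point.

1 + r = 1.13060 / 1.07040 = 1.056241
r = 1.056241 − 1 = 5.6241%, i.e. 562 basis points.

562 basis points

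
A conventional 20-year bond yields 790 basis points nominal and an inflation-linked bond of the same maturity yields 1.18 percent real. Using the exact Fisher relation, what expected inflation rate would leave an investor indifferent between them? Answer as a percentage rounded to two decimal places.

6.64%

(1 + π) = (1 + i)/(1 + r) = 1.07900 / 1.01180 = 1.066416
Break-even inflation = 1.066416 − 1 → 6.64%.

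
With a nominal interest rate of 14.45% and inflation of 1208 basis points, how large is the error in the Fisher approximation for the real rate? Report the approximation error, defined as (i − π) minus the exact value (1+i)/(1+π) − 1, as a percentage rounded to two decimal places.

Approximate: r ≈ 14.450% − 12.080% = 2.3700%
Exact: (1 + 0.1445)/(1 + 0.1208) − 1 = 2.1146%
Error = 2.3700% − 2.1146% = 0.2554% → 0.26%.

0.26%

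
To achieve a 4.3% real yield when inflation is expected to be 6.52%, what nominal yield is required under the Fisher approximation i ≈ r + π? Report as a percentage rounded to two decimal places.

10.82%

i ≈ r + π = 4.3% + 6.52% = 10.82%.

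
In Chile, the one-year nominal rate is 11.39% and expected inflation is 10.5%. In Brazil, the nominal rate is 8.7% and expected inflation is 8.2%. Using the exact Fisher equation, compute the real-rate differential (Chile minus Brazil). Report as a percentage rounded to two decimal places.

0.34%

Chile: (1 + 0.1139)/(1 + 0.1050) − 1 = 0.8054%
Brazil: (1 + 0.0870)/(1 + 0.0820) − 1 = 0.4621%
Differential = 0.8054% − 0.4621% = 0.3433% → 0.34%.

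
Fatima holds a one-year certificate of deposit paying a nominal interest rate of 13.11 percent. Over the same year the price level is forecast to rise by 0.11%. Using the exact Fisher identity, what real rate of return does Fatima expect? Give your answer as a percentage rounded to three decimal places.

12.986%

By the Fisher identity, 1 + r = (1 + i)/(1 + π).
1 + r = 1.13110 / 1.00110 = 1.129857
r = 1.129857 − 1 = 12.9857%, i.e. 12.986%.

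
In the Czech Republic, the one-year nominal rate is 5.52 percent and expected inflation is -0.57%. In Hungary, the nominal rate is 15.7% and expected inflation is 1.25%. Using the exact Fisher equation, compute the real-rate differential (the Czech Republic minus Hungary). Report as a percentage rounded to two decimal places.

The Czech Republic: (1 + 0.0552)/(1 − 0.0057) − 1 = 6.1249%
Hungary: (1 + 0.1570)/(1 + 0.0125) − 1 = 14.2716%
Differential = 6.1249% − 14.2716% = -8.1467% → -8.15%.

-8.15%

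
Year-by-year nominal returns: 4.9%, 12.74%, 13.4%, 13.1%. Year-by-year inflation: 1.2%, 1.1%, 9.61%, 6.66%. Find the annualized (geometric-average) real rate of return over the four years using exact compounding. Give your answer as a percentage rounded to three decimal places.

Nominal growth factor = 1.0490 × 1.1274 × 1.1340 × 1.1310 = 1.51680300
Price-level growth factor = 1.0120 × 1.0110 × 1.0961 × 1.0666 = 1.19614389
Real growth factor = 1.51680300 / 1.19614389 = 1.26807737
Annualized real rate = 1.26807737^(1/4) − 1 = 6.1174% → 6.117%.

6.117%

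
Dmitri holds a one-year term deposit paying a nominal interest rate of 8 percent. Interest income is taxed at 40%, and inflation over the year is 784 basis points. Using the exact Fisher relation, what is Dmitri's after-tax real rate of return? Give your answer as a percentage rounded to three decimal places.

-2.819%

After-tax nominal return = 8% × (1 − 0.4) = 4.8000%.
1 + r = 1.04800 / 1.07840 = 0.971810
After-tax real rate = 0.971810 − 1 → -2.819%.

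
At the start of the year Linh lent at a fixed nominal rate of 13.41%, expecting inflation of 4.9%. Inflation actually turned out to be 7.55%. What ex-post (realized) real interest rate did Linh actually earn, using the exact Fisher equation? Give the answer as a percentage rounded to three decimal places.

5.449%

Ex-post: (1 + 0.1341)/(1 + 0.0755) − 1 = 5.4486%
So the realized real rate is 5.449%.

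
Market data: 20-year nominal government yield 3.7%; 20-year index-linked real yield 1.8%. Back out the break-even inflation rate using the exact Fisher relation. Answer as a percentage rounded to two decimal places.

(1 + π) = (1 + i)/(1 + r) = 1.03700 / 1.01800 = 1.018664
Break-even inflation = 1.018664 − 1 → 1.87%.

1.87%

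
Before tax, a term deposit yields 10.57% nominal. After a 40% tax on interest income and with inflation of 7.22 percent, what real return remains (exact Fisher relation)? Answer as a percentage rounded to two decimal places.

-0.82%

After-tax nominal return = 10.57% × (1 − 0.4) = 6.3420%.
1 + r = 1.06342 / 1.07220 = 0.991811
After-tax real rate = 0.991811 − 1 → -0.82%.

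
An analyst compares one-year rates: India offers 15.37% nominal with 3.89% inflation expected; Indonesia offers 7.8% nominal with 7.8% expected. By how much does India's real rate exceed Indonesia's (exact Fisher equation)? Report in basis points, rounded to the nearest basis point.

1105 basis points

India: (1 + 0.1537)/(1 + 0.0389) − 1 = 11.0501%
Indonesia: (1 + 0.0780)/(1 + 0.0780) − 1 = 0.0000%
Differential = 11.0501% − 0.0000% = 11.0501% → 1105 basis points.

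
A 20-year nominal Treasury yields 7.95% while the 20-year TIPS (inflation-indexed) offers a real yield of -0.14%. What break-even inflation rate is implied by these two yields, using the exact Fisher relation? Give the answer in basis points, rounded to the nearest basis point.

(1 + π) = (1 + i)/(1 + r) = 1.07950 / 0.99860 = 1.081013
Break-even inflation = 1.081013 − 1 → 810 basis points.

810 basis points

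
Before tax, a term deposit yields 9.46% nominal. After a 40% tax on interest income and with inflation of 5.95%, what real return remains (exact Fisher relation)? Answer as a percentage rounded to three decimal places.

After-tax nominal return = 9.46% × (1 − 0.4) = 5.6760%.
1 + r = 1.05676 / 1.05950 = 0.997414
After-tax real rate = 0.997414 − 1 → -0.259%.

-0.259%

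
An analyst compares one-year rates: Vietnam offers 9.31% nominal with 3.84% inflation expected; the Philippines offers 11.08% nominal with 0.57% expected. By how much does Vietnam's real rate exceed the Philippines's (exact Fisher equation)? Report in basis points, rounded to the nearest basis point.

-518 basis points

Vietnam: (1 + 0.0931)/(1 + 0.0384) − 1 = 5.2677%
The Philippines: (1 + 0.1108)/(1 + 0.0057) − 1 = 10.4504%
Differential = 5.2677% − 10.4504% = -5.1827% → -518 basis points.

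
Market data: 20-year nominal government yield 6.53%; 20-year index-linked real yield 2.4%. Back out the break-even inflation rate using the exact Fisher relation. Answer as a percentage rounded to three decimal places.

(1 + π) = (1 + i)/(1 + r) = 1.06530 / 1.02400 = 1.040332
Break-even inflation = 1.040332 − 1 → 4.033%.

4.033%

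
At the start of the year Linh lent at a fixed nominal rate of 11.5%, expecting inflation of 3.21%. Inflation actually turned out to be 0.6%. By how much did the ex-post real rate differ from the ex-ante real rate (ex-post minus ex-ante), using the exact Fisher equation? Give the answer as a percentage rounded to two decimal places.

Ex-ante: (1 + 0.1150)/(1 + 0.0321) − 1 = 8.0322%
Ex-post: (1 + 0.1150)/(1 + 0.0060) − 1 = 10.8350%
Difference (ex-post − ex-ante) = 2.8028% → 2.80%.

2.80%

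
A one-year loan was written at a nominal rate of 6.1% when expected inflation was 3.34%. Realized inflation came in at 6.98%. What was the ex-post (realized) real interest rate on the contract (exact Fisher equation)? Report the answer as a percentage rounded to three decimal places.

-0.823%

Ex-post: (1 + 0.0610)/(1 + 0.0698) − 1 = -0.8226%
So the realized real rate is -0.823%.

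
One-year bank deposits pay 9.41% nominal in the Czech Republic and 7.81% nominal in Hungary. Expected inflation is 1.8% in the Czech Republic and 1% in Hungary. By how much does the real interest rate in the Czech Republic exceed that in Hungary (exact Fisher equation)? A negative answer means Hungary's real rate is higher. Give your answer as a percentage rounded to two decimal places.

The Czech Republic: (1 + 0.0941)/(1 + 0.0180) − 1 = 7.4754%
Hungary: (1 + 0.0781)/(1 + 0.0100) − 1 = 6.7426%
Differential = 7.4754% − 6.7426% = 0.7329% → 0.73%.

0.73%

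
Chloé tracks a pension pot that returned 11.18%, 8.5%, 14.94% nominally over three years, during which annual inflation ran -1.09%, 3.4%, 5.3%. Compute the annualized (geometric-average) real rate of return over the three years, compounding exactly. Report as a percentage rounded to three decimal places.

Nominal growth factor = 1.1118 × 1.0850 × 1.1494 = 1.38652467
Price-level growth factor = 0.9891 × 1.0340 × 1.0530 = 1.07693406
Real growth factor = 1.38652467 / 1.07693406 = 1.28747406
Annualized real rate = 1.28747406^(1/3) − 1 = 8.7876% → 8.788%.

8.788%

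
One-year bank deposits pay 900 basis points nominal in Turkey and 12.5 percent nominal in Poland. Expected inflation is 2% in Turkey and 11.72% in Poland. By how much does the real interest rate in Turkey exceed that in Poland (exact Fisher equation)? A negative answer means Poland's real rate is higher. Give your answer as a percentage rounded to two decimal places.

6.16%

Turkey: (1 + 0.0900)/(1 + 0.0200) − 1 = 6.8627%
Poland: (1 + 0.1250)/(1 + 0.1172) − 1 = 0.6982%
Differential = 6.8627% − 0.6982% = 6.1646% → 6.16%.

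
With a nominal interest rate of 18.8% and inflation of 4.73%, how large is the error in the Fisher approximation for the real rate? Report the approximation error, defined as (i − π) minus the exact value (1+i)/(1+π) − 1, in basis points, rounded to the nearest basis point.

64 basis points

Approximate: r ≈ 18.800% − 4.730% = 14.0700%
Exact: (1 + 0.1880)/(1 + 0.0473) − 1 = 13.4345%
Error = 14.0700% − 13.4345% = 0.6355% → 64 basis points.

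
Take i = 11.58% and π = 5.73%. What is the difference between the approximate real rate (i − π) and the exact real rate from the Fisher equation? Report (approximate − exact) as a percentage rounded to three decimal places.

Approximate: r ≈ 11.580% − 5.730% = 5.8500%
Exact: (1 + 0.1158)/(1 + 0.0573) − 1 = 5.5330%
Error = 5.8500% − 5.5330% = 0.3170% → 0.317%.

0.317%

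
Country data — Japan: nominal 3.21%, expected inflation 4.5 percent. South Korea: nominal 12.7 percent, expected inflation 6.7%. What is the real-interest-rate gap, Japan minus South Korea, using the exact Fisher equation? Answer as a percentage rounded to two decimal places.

-6.86%

Japan: (1 + 0.0321)/(1 + 0.0450) − 1 = -1.2344%
South Korea: (1 + 0.1270)/(1 + 0.0670) − 1 = 5.6232%
Differential = -1.2344% − 5.6232% = -6.8577% → -6.86%.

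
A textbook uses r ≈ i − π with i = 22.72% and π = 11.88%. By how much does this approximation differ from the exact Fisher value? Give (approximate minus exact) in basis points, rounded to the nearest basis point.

115 basis points

Approximate: r ≈ 22.720% − 11.880% = 10.8400%
Exact: (1 + 0.2272)/(1 + 0.1188) − 1 = 9.6890%
Error = 10.8400% − 9.6890% = 1.1510% → 115 basis points.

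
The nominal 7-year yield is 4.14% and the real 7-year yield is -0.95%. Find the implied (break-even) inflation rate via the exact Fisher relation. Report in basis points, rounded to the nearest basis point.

514 basis points

(1 + π) = (1 + i)/(1 + r) = 1.04140 / 0.99050 = 1.051388
Break-even inflation = 1.051388 − 1 → 514 basis points.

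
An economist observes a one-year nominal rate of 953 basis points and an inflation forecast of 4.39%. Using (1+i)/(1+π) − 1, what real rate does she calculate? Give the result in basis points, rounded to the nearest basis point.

492 basis points

By the Fisher equation, 1 + r = (1 + i)/(1 + π).
1 + r = 1.09530 / 1.04390 = 1.049238
r = 1.049238 − 1 = 4.9238%, i.e. 492 basis points.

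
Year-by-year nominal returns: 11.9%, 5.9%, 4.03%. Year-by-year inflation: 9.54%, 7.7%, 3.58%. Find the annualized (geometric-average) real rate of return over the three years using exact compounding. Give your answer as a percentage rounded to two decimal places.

Nominal growth factor = 1.1190 × 1.0590 × 1.0403 = 1.23277735
Price-level growth factor = 1.0954 × 1.0770 × 1.0358 = 1.22198070
Real growth factor = 1.23277735 / 1.22198070 = 1.00883537
Annualized real rate = 1.00883537^(1/3) − 1 = 0.2936% → 0.29%.

0.29%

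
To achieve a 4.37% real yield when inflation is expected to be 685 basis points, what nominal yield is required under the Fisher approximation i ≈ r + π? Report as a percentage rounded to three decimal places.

i ≈ r + π = 4.37% + 6.85% = 11.220%.

11.220%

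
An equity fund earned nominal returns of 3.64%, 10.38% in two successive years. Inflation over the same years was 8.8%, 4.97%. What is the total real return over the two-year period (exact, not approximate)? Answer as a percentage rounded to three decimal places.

Compound the nominal returns: 1.0364 × 1.1038 = 1.143978.
Compound inflation: 1.0880 × 1.0497 = 1.142074.
Deflate: 1.143978 / 1.142074 = 1.001668.
Total real return = 1.001668 − 1 → 0.167%.

0.167%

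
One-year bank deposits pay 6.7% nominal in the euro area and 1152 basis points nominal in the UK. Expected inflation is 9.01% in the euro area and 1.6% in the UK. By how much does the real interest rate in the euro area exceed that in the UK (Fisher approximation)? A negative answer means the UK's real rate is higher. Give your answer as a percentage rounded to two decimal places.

-12.23%

The euro area: 6.7% − 9.01% = -2.310%
The UK: 11.52% − 1.6% = 9.920%
Differential = -12.230% → -12.23%.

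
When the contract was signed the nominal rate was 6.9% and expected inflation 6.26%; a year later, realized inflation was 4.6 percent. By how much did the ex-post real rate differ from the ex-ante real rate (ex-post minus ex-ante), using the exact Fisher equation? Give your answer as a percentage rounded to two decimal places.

1.60%

Ex-ante: (1 + 0.0690)/(1 + 0.0626) − 1 = 0.6023%
Ex-post: (1 + 0.0690)/(1 + 0.0460) − 1 = 2.1989%
Difference (ex-post − ex-ante) = 1.5966% → 1.60%.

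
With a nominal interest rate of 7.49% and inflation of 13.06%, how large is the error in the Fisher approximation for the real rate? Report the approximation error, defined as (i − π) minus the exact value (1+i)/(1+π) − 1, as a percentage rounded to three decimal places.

Approximate: r ≈ 7.490% − 13.060% = -5.5700%
Exact: (1 + 0.0749)/(1 + 0.1306) − 1 = -4.9266%
Error = -5.5700% − (-4.9266%) = -0.6434% → -0.643%.

-0.643%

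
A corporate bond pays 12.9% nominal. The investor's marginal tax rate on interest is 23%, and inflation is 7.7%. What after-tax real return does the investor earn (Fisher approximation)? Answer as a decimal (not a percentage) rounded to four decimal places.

0.0223

After-tax nominal return = 12.9% × (1 − 0.23) = 9.9330%.
r ≈ 9.9330% − 7.7% → 0.0223.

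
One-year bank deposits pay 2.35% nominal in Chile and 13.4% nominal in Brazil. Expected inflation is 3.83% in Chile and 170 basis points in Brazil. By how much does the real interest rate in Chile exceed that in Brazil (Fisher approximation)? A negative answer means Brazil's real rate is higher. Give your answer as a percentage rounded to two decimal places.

Chile: 2.35% − 3.83% = -1.480%
Brazil: 13.4% − 1.7% = 11.700%
Differential = -13.180% → -13.18%.

-13.18%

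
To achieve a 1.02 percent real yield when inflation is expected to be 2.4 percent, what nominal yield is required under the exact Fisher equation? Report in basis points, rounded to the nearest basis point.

(1 + i) = (1 + r)(1 + π) = 1.01020 × 1.02400 = 1.0344448
i = 1.0344448 − 1, so the required nominal rate is 344 basis points.

344 basis points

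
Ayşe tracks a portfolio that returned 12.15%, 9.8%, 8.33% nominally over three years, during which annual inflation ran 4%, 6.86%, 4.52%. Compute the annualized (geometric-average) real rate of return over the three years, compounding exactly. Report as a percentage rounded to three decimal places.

Nominal growth factor = 1.1215 × 1.0980 × 1.0833 = 1.33398320
Price-level growth factor = 1.0400 × 1.0686 × 1.0452 = 1.16157675
Real growth factor = 1.33398320 / 1.16157675 = 1.14842451
Annualized real rate = 1.14842451^(1/3) − 1 = 4.7211% → 4.721%.

4.721%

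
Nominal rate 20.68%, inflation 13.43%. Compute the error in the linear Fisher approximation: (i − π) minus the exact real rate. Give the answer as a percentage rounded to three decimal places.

Approximate: r ≈ 20.680% − 13.430% = 7.2500%
Exact: (1 + 0.2068)/(1 + 0.1343) − 1 = 6.3916%
Error = 7.2500% − 6.3916% = 0.8584% → 0.858%.

0.858%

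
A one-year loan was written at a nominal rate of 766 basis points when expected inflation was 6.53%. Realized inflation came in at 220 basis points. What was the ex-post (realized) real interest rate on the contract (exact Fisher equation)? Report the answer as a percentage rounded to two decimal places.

Ex-post: (1 + 0.0766)/(1 + 0.0220) − 1 = 5.3425%
So the realized real rate is 5.34%.

5.34%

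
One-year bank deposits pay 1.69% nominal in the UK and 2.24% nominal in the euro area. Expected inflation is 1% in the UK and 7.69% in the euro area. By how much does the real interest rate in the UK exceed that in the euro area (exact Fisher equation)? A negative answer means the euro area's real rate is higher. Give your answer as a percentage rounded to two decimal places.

5.74%

The UK: (1 + 0.0169)/(1 + 0.0100) − 1 = 0.6832%
The euro area: (1 + 0.0224)/(1 + 0.0769) − 1 = -5.0608%
Differential = 0.6832% − (-5.0608%) = 5.7440% → 5.74%.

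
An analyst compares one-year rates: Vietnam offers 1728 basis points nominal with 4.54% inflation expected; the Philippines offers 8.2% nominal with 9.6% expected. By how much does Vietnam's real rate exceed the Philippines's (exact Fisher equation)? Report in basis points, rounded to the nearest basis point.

1346 basis points

Vietnam: (1 + 0.1728)/(1 + 0.0454) − 1 = 12.1867%
The Philippines: (1 + 0.0820)/(1 + 0.0960) − 1 = -1.2774%
Differential = 12.1867% − (-1.2774%) = 13.4641% → 1346 basis points.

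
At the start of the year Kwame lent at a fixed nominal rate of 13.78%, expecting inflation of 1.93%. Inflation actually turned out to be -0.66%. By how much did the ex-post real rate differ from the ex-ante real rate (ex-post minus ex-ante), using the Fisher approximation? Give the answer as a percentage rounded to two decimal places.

2.59%

Ex-ante: 13.78% − 1.93% = 11.850%
Ex-post: 13.78% − (-0.66%) = 14.440%
Difference (ex-post − ex-ante) = 2.5900% → 2.59%.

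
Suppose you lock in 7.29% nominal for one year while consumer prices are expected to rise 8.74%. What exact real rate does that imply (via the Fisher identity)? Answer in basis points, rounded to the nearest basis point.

1 + r = 1.07290 / 1.08740 = 0.986665
r = 0.986665 − 1 = -1.3335%, i.e. -133 basis points.

-133 basis points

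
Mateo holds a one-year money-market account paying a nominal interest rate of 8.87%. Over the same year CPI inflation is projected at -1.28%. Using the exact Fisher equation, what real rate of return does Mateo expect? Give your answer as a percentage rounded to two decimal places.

By the Fisher equation, 1 + r = (1 + i)/(1 + π).
1 + r = 1.08870 / 0.98720 = 1.102816
r = 1.102816 − 1 = 10.2816%, i.e. 10.28%.

10.28%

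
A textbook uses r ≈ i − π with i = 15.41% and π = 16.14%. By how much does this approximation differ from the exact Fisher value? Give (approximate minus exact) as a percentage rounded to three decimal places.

Approximate: r ≈ 15.410% − 16.140% = -0.7300%
Exact: (1 + 0.1541)/(1 + 0.1614) − 1 = -0.6286%
Error = -0.7300% − (-0.6286%) = -0.1014% → -0.101%.

-0.101%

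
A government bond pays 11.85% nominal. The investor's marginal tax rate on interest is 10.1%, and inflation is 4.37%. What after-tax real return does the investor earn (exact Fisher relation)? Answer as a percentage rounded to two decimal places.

After-tax nominal return = 11.85% × (1 − 0.101) = 10.65315%.
1 + r = 1.1065315 / 1.04370 = 1.060201
After-tax real rate = 1.060201 − 1 → 6.02%.

6.02%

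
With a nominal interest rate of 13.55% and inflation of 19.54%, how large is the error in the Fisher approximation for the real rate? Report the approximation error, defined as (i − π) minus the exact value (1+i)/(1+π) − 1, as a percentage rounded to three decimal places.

Approximate: r ≈ 13.550% − 19.540% = -5.9900%
Exact: (1 + 0.1355)/(1 + 0.1954) − 1 = -5.0109%
Error = -5.9900% − (-5.0109%) = -0.9791% → -0.979%.

-0.979%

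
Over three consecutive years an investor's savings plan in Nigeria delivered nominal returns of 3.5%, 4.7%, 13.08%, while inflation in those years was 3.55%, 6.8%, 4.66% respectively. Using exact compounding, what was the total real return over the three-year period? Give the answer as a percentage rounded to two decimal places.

Compound the nominal returns: 1.0350 × 1.0470 × 1.1308 = 1.225386.
Compound inflation: 1.0355 × 1.0680 × 1.0466 = 1.157450.
Deflate: 1.225386 / 1.157450 = 1.058695.
Total real return = 1.058695 − 1 → 5.87%.

5.87%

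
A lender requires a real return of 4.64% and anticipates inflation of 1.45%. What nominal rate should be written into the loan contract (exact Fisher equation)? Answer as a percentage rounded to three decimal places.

6.157%

(1 + i) = (1 + r)(1 + π) = 1.04640 × 1.01450 = 1.0615728
i = 1.0615728 − 1, so the required nominal rate is 6.157%.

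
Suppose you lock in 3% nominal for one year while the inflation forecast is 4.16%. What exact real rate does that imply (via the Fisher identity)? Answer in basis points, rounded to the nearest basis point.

By the Fisher identity, 1 + r = (1 + i)/(1 + π).
1 + r = 1.03000 / 1.04160 = 0.988863
r = 0.988863 − 1 = -1.1137%, i.e. -111 basis points.

-111 basis points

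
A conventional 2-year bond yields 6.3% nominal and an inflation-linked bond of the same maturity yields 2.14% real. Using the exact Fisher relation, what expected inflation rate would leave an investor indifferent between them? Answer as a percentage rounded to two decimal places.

4.07%

(1 + π) = (1 + i)/(1 + r) = 1.06300 / 1.02140 = 1.040728
Break-even inflation = 1.040728 − 1 → 4.07%.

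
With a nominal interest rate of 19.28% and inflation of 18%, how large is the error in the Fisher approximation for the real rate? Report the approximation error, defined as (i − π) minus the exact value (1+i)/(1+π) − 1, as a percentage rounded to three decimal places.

Approximate: r ≈ 19.280% − 18.000% = 1.2800%
Exact: (1 + 0.1928)/(1 + 0.1800) − 1 = 1.0847%
Error = 1.2800% − 1.0847% = 0.1953% → 0.195%.

0.195%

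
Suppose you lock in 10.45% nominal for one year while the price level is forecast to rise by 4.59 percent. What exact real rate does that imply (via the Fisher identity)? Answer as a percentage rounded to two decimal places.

5.60%

1 + r = 1.10450 / 1.04590 = 1.056028
r = 1.056028 − 1 = 5.6028%, i.e. 5.60%.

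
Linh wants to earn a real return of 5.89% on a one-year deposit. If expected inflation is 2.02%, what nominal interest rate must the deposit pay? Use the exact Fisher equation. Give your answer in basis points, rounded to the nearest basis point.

(1 + i) = (1 + r)(1 + π) = 1.05890 × 1.02020 = 1.08028978
i = 1.08028978 − 1, so the required nominal rate is 803 basis points.

803 basis points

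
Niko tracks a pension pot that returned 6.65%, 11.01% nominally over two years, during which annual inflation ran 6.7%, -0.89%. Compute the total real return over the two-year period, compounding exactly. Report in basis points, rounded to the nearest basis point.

1195 basis points

Compound the nominal returns: 1.0665 × 1.1101 = 1.183922.
Compound inflation: 1.0670 × 0.9911 = 1.057504.
Deflate: 1.183922 / 1.057504 = 1.119544.
Total real return = 1.119544 − 1 → 1195 basis points.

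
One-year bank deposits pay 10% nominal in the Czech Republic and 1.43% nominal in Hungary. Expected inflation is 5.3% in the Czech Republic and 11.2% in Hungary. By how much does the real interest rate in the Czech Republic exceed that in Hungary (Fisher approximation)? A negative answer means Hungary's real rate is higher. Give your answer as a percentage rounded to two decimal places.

The Czech Republic: 10% − 5.3% = 4.700%
Hungary: 1.43% − 11.2% = -9.770%
Differential = 14.470% → 14.47%.

14.47%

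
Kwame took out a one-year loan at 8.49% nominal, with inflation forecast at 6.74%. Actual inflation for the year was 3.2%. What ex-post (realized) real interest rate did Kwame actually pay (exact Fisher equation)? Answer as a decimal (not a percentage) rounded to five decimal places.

0.05126

Ex-post: (1 + 0.0849)/(1 + 0.0320) − 1 = 5.1260%
So the realized real rate is 0.05126.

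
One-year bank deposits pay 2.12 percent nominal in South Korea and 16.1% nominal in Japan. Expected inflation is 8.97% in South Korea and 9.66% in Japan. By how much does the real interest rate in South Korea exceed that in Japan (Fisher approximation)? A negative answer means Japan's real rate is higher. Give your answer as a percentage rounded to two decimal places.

-13.29%

South Korea: 2.12% − 8.97% = -6.850%
Japan: 16.1% − 9.66% = 6.440%
Differential = -13.290% → -13.29%.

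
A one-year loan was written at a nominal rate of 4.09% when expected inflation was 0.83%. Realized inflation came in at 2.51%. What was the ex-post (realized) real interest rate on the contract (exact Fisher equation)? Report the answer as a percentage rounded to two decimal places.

1.54%

Ex-post: (1 + 0.0409)/(1 + 0.0251) − 1 = 1.5413%
So the realized real rate is 1.54%.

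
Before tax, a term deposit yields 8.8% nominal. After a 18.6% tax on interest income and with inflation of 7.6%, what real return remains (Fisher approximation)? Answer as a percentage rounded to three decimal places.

After-tax nominal return = 8.8% × (1 − 0.186) = 7.1632%.
r ≈ 7.1632% − 7.6% → -0.437%.

-0.437%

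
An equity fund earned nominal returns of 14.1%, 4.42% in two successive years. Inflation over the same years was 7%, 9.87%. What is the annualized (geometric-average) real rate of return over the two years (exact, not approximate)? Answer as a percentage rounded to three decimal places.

Compound the nominal returns: 1.1410 × 1.0442 = 1.19143220.
Compound inflation: 1.0700 × 1.0987 = 1.17560900.
Deflate: 1.19143220 / 1.17560900 = 1.01345958.
Annualized real rate = 1.01345958^(1/2) − 1 = 0.6707% → 0.671%.

0.671%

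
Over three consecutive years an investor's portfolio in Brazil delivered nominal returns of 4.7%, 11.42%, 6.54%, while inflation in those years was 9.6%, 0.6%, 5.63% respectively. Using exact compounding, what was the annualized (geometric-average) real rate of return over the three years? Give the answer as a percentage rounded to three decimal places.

2.190%

Nominal growth factor = 1.0470 × 1.1142 × 1.0654 = 1.24286091
Price-level growth factor = 1.0960 × 1.0060 × 1.0563 = 1.16465103
Real growth factor = 1.24286091 / 1.16465103 = 1.06715306
Annualized real rate = 1.06715306^(1/3) − 1 = 2.1901% → 2.190%.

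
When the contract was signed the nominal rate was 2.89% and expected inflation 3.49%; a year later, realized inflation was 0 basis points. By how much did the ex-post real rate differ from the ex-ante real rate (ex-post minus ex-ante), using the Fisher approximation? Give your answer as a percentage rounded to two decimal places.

3.49%

Ex-ante: 2.89% − 3.49% = -0.600%
Ex-post: 2.89% − 0% = 2.890%
Difference (ex-post − ex-ante) = 3.4900% → 3.49%.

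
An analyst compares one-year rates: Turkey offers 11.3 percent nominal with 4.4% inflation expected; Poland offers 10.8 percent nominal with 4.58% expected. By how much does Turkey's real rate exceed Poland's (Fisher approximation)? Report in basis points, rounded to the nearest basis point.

68 basis points

Turkey: 11.3% − 4.4% = 6.900%
Poland: 10.8% − 4.58% = 6.220%
Differential = 0.680% → 68 basis points.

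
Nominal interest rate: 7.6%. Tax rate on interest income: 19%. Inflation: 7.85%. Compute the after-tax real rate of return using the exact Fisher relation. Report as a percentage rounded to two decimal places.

-1.57%

After-tax nominal return = 7.6% × (1 − 0.19) = 6.1560%.
1 + r = 1.06156 / 1.07850 = 0.984293
After-tax real rate = 0.984293 − 1 → -1.57%.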